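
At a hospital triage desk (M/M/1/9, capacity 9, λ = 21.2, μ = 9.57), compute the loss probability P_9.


ρ = λ/μ = 21.2/9.57 = 2.2153
P_K = (1−ρ)ρ^K/(1−ρ^(K+1)) = (-1.2153·1284.740185)/(1 − 2846.028413)
= -1561.288229/-2845.028413 = 0.548778

Final: 0.548778


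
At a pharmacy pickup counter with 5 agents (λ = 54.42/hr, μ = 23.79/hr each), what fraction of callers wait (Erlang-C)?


a = λ/μ = 2.2875; ρ = a/5 = 0.4575
P₀ = 0.099981 (from M/M/c formula)
C(c,a) = [a^c/(c!(1−ρ))]·P₀ = [62.63549/(120·0.5425)]·0.099981
= 0.96215·0.099981 = 0.096196

Final: 0.096196


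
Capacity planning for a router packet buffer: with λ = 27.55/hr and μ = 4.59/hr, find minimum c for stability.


Stability requires cμ > λ ⇔ c > λ/μ.
λ/μ = 27.55/4.59 = 6.0022
Minimum integer c = ⌊6.0022⌋ + 1 = 7
Check: 7·4.59 = 32.13 > 27.55, while 6·4.59 = 27.54 ≤ 27.55

Final: 7 servers


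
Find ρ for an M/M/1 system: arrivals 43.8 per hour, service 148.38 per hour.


ρ = λ/μ = 43.8/148.38 = 0.2952

Final: 0.2952


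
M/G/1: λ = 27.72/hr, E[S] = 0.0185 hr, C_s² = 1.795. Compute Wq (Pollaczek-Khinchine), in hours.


ρ = λ·E[S] = 27.72·0.0185 = 0.5128
E[S²] = E[S]²(1+C_s²) = 0.0185²·(1+1.795) = 0.0009566
Wq = λ·E[S²]/(2(1−ρ)) = 27.72·0.0009566/(2·0.4872) = 0.02721 hr

Final: 0.02721 hr


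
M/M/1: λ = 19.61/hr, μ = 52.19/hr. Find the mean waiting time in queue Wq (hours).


ρ = 19.61/52.19 = 0.3757
Wq = ρ/(μ−λ) = 0.3757/(52.19 − 19.61) = 0.3757/32.58 = 0.01153 hr

Final: 0.01153 hr


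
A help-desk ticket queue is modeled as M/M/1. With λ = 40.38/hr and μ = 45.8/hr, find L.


ρ = λ/μ = 40.38/45.8 = 0.8817
L = ρ/(1−ρ) = 0.8817/(1 − 0.8817) = 0.8817/0.1183 = 7.4502

Final: 7.4502


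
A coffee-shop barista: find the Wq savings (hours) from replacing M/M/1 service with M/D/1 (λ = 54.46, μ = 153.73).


ρ = 54.46/153.73 = 0.3543
Wq(M/M/1) = ρ/(μ−λ) = 0.3543/99.27 = 0.003569 hr
Wq(M/D/1) = ρ/(2(μ−λ)) = 0.001784 hr
Savings = 0.003569 − 0.001784 = 0.001784 hr

Final: 0.001784 hr


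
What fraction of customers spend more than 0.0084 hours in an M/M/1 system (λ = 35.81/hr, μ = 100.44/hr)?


W ~ Exponential(μ−λ) for M/M/1.
μ − λ = 100.44 − 35.81 = 64.6300
P(W > t) = e^{−(μ−λ)t} = e^{−0.5429} = 0.581065

Final: 0.581065


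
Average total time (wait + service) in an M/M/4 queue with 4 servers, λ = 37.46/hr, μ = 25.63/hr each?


a = 1.4616; ρ = 0.3654; P₀ = 0.229904
Lq = P₀·a^c·ρ/(c!(1−ρ)²) = 0.03966
Wq = Lq/λ = 0.03966/37.46 = 0.001059 hr
W = Wq + 1/μ = 0.001059 + 0.03902 = 0.04008 hr

Final: 0.04008 hr


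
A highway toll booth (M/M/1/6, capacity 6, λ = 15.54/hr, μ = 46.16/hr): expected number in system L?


ρ = 15.54/46.16 = 0.3367
L = ρ[1 − (K+1)ρ^K + Kρ^(K+1)] / [(1−ρ)(1−ρ^(K+1))]
Numerator: 0.3367·(1 − 7·0.001456 + 6·0.0004901) = 0.334214
Denominator: (0.6633)·(0.999510) = 0.663020
L = 0.334214/0.663020 = 0.5041

Final: 0.5041


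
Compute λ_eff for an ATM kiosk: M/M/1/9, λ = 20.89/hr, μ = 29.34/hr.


ρ = 0.7120; P_K = (1−ρ)ρ^9/(1−ρ^10) = 0.014012
λ_eff = λ(1 − P_K) = 20.89·(1 − 0.014012) = 20.89·0.985988 = 20.5973 /hr

Final: 20.5973 /hr


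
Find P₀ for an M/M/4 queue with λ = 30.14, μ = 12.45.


a = λ/μ = 30.14/12.45 = 2.4209; ρ = a/c = 0.6052
Σ_{k=0}^{3} a^k/k! (terms k=0..3) = 1.00000 + 2.42088 + 2.93034 + 2.36467 = 8.71589
Tail: a^4/(4!(1−ρ)) = 34.34754/(24·0.3948) = 3.62518
P₀ = 1/(8.71589 + 3.62518) = 1/12.34108 = 0.081030

Final: 0.081030


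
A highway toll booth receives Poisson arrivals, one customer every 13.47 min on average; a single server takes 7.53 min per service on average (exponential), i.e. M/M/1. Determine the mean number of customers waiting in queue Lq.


λ = 60/13.47 = 4.4543 /hr
μ = 60/7.53 = 7.9681 /hr
ρ = λ/μ = 4.4543/7.9681 = 0.5590
Lq = ρ²/(1−ρ) = 0.3125/0.4410 = 0.7087

Final: 0.7087


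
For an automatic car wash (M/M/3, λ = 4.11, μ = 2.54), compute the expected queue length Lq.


a = λ/μ = 1.6181; ρ = a/3 = 0.5394
P₀ = 0.183144
Lq = P₀·a^c·ρ / (c!·(1−ρ)²) = 0.183144·4.23667·0.5394/(6·0.21218)
= 0.32874

Final: 0.32874


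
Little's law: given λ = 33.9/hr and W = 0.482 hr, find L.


L = λW = 33.9·0.482 = 16.3398

Final: 16.3398


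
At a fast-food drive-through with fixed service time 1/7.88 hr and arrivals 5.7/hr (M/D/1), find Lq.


ρ = 5.7/7.88 = 0.7234
M/D/1: Lq = ρ²/(2(1−ρ)) = 0.5232/(2·0.2766) = 0.94566

Final: 0.94566


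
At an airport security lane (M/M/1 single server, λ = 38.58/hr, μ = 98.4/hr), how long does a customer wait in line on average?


ρ = 38.58/98.4 = 0.3921
Wq = ρ/(μ−λ) = 0.3921/(98.4 − 38.58) = 0.3921/59.82 = 0.006554 hr

Final: 0.006554 hr


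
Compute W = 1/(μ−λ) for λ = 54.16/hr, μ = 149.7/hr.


W = 1/(μ−λ) = 1/(149.7 − 54.16) = 1/95.54 = 0.01047 hr

Final: 0.01047 hr


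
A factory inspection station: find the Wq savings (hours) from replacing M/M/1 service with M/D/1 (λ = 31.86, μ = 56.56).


ρ = 31.86/56.56 = 0.5633
Wq(M/M/1) = ρ/(μ−λ) = 0.5633/24.70 = 0.02281 hr
Wq(M/D/1) = ρ/(2(μ−λ)) = 0.01140 hr
Savings = 0.02281 − 0.01140 = 0.01140 hr

Final: 0.01140 hr


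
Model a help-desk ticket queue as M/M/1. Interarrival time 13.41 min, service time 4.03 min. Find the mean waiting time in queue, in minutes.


λ = 60/13.41 = 4.4743 /hr
μ = 60/4.03 = 14.8883 /hr
ρ = λ/μ = 4.4743/14.8883 = 0.3005
Wq = ρ/(μ−λ) = 0.3005/(14.8883−4.4743) = 0.02886 hr
In minutes: 0.02886·60 = 1.731 min

Final: 1.731 min


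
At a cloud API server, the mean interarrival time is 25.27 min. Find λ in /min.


λ = 1/(interarrival time) in consistent units.
1 minute = 1 min, so λ = 1/25.27 = 0.03957 per minute

Final: 0.03957 /min


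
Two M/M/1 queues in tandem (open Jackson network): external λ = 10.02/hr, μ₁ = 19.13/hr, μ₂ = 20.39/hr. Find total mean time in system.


Each node sees arrival rate λ = 10.02/hr (tandem ⇒ throughput preserved).
W₁ = 1/(μ₁−λ) = 1/(19.13−10.02) = 0.10977 hr
W₂ = 1/(μ₂−λ) = 1/(20.39−10.02) = 0.09643 hr
W_total = W₁ + W₂ = 0.10977 + 0.09643 = 0.20620 hr

Final: 0.20620 hr


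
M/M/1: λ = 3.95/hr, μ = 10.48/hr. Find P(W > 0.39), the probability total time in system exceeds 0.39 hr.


W ~ Exponential(μ−λ) for M/M/1.
μ − λ = 10.48 − 3.95 = 6.5300
P(W > t) = e^{−(μ−λ)t} = e^{−2.5467} = 0.078340

Final: 0.078340


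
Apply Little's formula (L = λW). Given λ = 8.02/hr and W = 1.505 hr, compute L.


L = λW = 8.02·1.505 = 12.0701

Final: 12.0701


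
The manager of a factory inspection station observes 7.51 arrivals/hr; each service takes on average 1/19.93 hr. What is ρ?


ρ = λ/μ = 7.51/19.93 = 0.3768

Final: 0.3768


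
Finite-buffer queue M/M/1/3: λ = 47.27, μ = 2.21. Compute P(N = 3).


ρ = λ/μ = 47.27/2.21 = 21.3891
P_K = (1−ρ)ρ^K/(1−ρ^(K+1)) = (-20.3891·9785.431606)/(1 − 209301.969243)
= -199516.537637/-209300.969243 = 0.953252

Final: 0.953252


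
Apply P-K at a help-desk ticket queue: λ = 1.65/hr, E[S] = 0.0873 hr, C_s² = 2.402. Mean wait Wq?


ρ = λ·E[S] = 1.65·0.0873 = 0.1440
E[S²] = E[S]²(1+C_s²) = 0.0873²·(1+2.402) = 0.025928
Wq = λ·E[S²]/(2(1−ρ)) = 1.65·0.025928/(2·0.8560) = 0.02499 hr

Final: 0.02499 hr


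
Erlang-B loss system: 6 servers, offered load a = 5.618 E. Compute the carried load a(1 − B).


B(6,5.618) = 0.237630 (Erlang-B)
Carried load = a(1 − B) = 5.618·(1 − 0.237630) = 5.618·0.762370 = 4.2830 E

Final: 4.2830 Erlangs


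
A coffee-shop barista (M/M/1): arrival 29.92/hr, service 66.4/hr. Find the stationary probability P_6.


ρ = 29.92/66.4 = 0.4506
P_n = (1−ρ)·ρ^n = (1 − 0.4506)·0.4506^6 = 0.5494·0.008371 = 0.004599

Final: 0.004599


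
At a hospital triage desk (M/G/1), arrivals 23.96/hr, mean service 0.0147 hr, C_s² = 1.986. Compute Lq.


ρ = λ·E[S] = 23.96·0.0147 = 0.3522
Lq = ρ²(1+C_s²)/(2(1−ρ)) = 0.1241·(1+1.986)/(2·0.6478)
= 0.1241·2.9860/1.2956 = 0.28591

Final: 0.28591


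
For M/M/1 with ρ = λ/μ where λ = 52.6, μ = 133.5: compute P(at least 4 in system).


ρ = 52.6/133.5 = 0.3940
P(N ≥ n) = ρ^n = 0.3940^4 = 0.024100

Final: 0.024100


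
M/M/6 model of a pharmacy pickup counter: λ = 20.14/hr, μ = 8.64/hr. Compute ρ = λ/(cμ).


ρ = λ/(cμ) = 20.14/(6·8.64) = 20.14/51.84 = 0.3885

Final: 0.3885


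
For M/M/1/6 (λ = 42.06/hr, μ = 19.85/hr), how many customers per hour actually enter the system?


ρ = 2.1189; P_K = (1−ρ)ρ^6/(1−ρ^7) = 0.530823
λ_eff = λ(1 − P_K) = 42.06·(1 − 0.530823) = 42.06·0.469177 = 19.7336 /hr

Final: 19.7336 /hr


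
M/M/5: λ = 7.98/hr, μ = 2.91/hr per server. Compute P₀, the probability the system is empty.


a = λ/μ = 7.98/2.91 = 2.7423; ρ = a/c = 0.5485
Σ_{k=0}^{4} a^k/k! (terms k=0..4) = 1.00000 + 2.74227 + 3.76002 + 3.43699 + 2.35629 = 13.29556
Tail: a^5/(5!(1−ρ)) = 155.07776/(120·0.4515) = 2.86198
P₀ = 1/(13.29556 + 2.86198) = 1/16.15754 = 0.061891

Final: 0.061891


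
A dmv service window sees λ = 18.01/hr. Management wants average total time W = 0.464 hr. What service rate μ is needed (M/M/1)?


W = 1/(μ−λ) ⇒ μ − λ = 1/W = 1/0.464 = 2.1552
μ = λ + 1/W = 18.01 + 2.1552 = 20.1652 per hr

Final: 20.1652 /hr


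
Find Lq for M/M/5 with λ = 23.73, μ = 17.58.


a = λ/μ = 1.3498; ρ = a/5 = 0.2700
P₀ = 0.259052
Lq = P₀·a^c·ρ / (c!·(1−ρ)²) = 0.259052·4.48120·0.2700/(120·0.53295)
= 0.004900

Final: 0.004900


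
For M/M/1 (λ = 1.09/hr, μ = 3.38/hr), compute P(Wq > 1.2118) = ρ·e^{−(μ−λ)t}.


ρ = 1.09/3.38 = 0.3225
P(Wq > t) = ρ·e^{−(μ−λ)t} = 0.3225·e^{−2.7750}
= 0.3225·0.062348 = 0.020106

Final: 0.020106


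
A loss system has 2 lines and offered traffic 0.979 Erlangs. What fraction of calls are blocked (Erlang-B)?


B(c,a) = (a^c/c!) / Σ_{k=0}^{c} a^k/k!
a^2/2! = 0.479220
Σ terms (k=0..2): 1.00000 + 0.97900 + 0.47922 = 2.458220
B = 0.479220/2.458220 = 0.194946

Final: 0.194946


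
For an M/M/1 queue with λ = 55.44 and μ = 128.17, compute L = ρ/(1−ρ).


ρ = λ/μ = 55.44/128.17 = 0.4326
L = ρ/(1−ρ) = 0.4326/(1 − 0.4326) = 0.4326/0.5674 = 0.7623

Final: 0.7623


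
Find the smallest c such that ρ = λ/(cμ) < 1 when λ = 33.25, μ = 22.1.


Stability requires cμ > λ ⇔ c > λ/μ.
λ/μ = 33.25/22.1 = 1.5045
Minimum integer c = ⌊1.5045⌋ + 1 = 2
Check: 2·22.1 = 44.20 > 33.25, while 1·22.1 = 22.10 ≤ 33.25

Final: 2 servers


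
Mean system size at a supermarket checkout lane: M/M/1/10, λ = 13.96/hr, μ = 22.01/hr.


ρ = 13.96/22.01 = 0.6343
L = ρ[1 − (K+1)ρ^K + Kρ^(K+1)] / [(1−ρ)(1−ρ^(K+1))]
Numerator: 0.6343·(1 − 11·0.010535 + 10·0.006682) = 0.603135
Denominator: (0.3657)·(0.993318) = 0.363299
L = 0.603135/0.363299 = 1.6602

Final: 1.6602


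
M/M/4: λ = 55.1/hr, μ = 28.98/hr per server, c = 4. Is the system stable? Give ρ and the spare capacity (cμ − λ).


Total capacity cμ = 4·28.98 = 115.92/hr
ρ = λ/(cμ) = 55.1/115.92 = 0.4753
Stable ⇔ ρ < 1: YES
Spare capacity = cμ − λ = 115.92 − 55.1 = 60.82/hr

Final: ρ = 0.4753; stable; margin = 60.82/hr


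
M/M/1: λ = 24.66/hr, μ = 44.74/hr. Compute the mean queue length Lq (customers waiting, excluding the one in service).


ρ = 24.66/44.74 = 0.5512
Lq = ρ²/(1−ρ) = 0.3038/0.4488 = 0.6769

Final: 0.6769


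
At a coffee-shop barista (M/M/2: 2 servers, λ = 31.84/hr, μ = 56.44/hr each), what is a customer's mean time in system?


a = 0.5641; ρ = 0.2821; P₀ = 0.559978
Lq = P₀·a^c·ρ/(c!(1−ρ)²) = 0.04876
Wq = Lq/λ = 0.04876/31.84 = 0.001532 hr
W = Wq + 1/μ = 0.001532 + 0.01772 = 0.01925 hr

Final: 0.01925 hr


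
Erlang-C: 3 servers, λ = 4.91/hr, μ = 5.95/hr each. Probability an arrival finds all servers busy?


a = λ/μ = 0.8252; ρ = a/3 = 0.2751
P₀ = 0.435751 (from M/M/c formula)
C(c,a) = [a^c/(c!(1−ρ))]·P₀ = [0.56194/(6·0.7249)]·0.435751
= 0.12920·0.435751 = 0.056297

Final: 0.056297


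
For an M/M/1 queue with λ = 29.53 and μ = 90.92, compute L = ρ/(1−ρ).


ρ = λ/μ = 29.53/90.92 = 0.3248
L = ρ/(1−ρ) = 0.3248/(1 − 0.3248) = 0.3248/0.6752 = 0.4810

Final: 0.4810


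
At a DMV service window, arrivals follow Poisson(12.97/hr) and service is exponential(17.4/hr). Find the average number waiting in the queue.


ρ = 12.97/17.4 = 0.7454
Lq = ρ²/(1−ρ) = 0.5556/0.2546 = 2.1824

Final: 2.1824


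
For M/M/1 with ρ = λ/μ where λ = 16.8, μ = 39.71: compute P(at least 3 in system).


ρ = 16.8/39.71 = 0.4231
P(N ≥ n) = ρ^n = 0.4231^3 = 0.075723

Final: 0.075723


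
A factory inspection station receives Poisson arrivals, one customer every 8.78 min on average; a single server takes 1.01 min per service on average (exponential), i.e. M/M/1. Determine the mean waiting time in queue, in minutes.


λ = 60/8.78 = 6.8337 /hr
μ = 60/1.01 = 59.4059 /hr
ρ = λ/μ = 6.8337/59.4059 = 0.1150
Wq = ρ/(μ−λ) = 0.1150/(59.4059−6.8337) = 0.002188 hr
In minutes: 0.002188·60 = 0.1313 min

Final: 0.1313 min


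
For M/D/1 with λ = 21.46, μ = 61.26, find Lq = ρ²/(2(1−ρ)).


ρ = 21.46/61.26 = 0.3503
M/D/1: Lq = ρ²/(2(1−ρ)) = 0.1227/(2·0.6497) = 0.09444

Final: 0.09444


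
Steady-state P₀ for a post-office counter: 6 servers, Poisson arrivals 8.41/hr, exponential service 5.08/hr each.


a = λ/μ = 8.41/5.08 = 1.6555; ρ = a/c = 0.2759
Σ_{k=0}^{5} a^k/k! (terms k=0..5) = 1.00000 + 1.65551 + 1.37036 + 0.75622 + 0.31298 + 0.10363 = 5.19870
Tail: a^6/(6!(1−ρ)) = 20.58703/(720·0.7241) = 0.03949
P₀ = 1/(5.19870 + 0.03949) = 1/5.23819 = 0.190906

Final: 0.190906


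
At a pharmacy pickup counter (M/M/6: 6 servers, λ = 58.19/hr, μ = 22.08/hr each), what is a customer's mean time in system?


a = 2.6354; ρ = 0.4392; P₀ = 0.071134
Lq = P₀·a^c·ρ/(c!(1−ρ)²) = 0.04624
Wq = Lq/λ = 0.04624/58.19 = 0.0007946 hr
W = Wq + 1/μ = 0.0007946 + 0.04529 = 0.04608 hr

Final: 0.04608 hr


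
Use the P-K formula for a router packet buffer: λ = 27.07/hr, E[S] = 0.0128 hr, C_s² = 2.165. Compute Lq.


ρ = λ·E[S] = 27.07·0.0128 = 0.3465
Lq = ρ²(1+C_s²)/(2(1−ρ)) = 0.1201·(1+2.165)/(2·0.6535)
= 0.1201·3.1650/1.3070 = 0.29073

Final: 0.29073


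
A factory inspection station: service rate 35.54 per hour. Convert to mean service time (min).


Mean service time = 1/μ = 1/35.54 hour = 0.02814 hour
In minutes: 0.02814 × 60 = 1.6882 min

Final: 1.6882 min


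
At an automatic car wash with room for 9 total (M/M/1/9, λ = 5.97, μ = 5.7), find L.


ρ = 5.97/5.7 = 1.0474
L = ρ[1 − (K+1)ρ^K + Kρ^(K+1)] / [(1−ρ)(1−ρ^(K+1))]
Numerator: 1.0474·(1 − 10·1.516685 + 9·1.588528) = 0.136055
Denominator: (-0.04737)·(-0.588528) = 0.027878
L = 0.136055/0.027878 = 4.8804

Final: 4.8804


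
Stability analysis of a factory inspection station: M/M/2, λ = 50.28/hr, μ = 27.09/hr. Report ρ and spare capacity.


Total capacity cμ = 2·27.09 = 54.18/hr
ρ = λ/(cμ) = 50.28/54.18 = 0.9280
Stable ⇔ ρ < 1: YES
Spare capacity = cμ − λ = 54.18 − 50.28 = 3.90/hr

Final: ρ = 0.9280; stable; margin = 3.90/hr


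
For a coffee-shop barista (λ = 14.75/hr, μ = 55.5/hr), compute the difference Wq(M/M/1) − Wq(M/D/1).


ρ = 14.75/55.5 = 0.2658
Wq(M/M/1) = ρ/(μ−λ) = 0.2658/40.75 = 0.006522 hr
Wq(M/D/1) = ρ/(2(μ−λ)) = 0.003261 hr
Savings = 0.006522 − 0.003261 = 0.003261 hr

Final: 0.003261 hr


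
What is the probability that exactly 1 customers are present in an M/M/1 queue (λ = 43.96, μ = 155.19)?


ρ = 43.96/155.19 = 0.2833
P_n = (1−ρ)·ρ^n = (1 − 0.2833)·0.2833^1 = 0.7167·0.283266 = 0.203026

Final: 0.203026


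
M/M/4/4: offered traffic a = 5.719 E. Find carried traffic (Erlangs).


B(4,5.719) = 0.451048 (Erlang-B)
Carried load = a(1 − B) = 5.719·(1 − 0.451048) = 5.719·0.548952 = 3.1395 E

Final: 3.1395 Erlangs


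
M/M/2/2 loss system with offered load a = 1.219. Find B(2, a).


B(c,a) = (a^c/c!) / Σ_{k=0}^{c} a^k/k!
a^2/2! = 0.742981
Σ terms (k=0..2): 1.00000 + 1.21900 + 0.74298 = 2.961981
B = 0.742981/2.961981 = 0.250839

Final: 0.250839


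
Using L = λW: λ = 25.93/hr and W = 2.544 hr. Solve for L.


L = λW = 25.93·2.544 = 65.9659

Final: 65.9659


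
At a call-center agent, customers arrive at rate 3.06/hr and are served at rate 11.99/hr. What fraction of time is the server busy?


ρ = λ/μ = 3.06/11.99 = 0.2552

Final: 0.2552


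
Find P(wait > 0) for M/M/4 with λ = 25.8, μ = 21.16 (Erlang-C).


a = λ/μ = 1.2193; ρ = a/4 = 0.3048
P₀ = 0.294362 (from M/M/c formula)
C(c,a) = [a^c/(c!(1−ρ))]·P₀ = [2.21012/(24·0.6952)]·0.294362
= 0.13247·0.294362 = 0.038993

Final: 0.038993


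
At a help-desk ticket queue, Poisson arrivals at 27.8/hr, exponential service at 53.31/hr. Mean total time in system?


W = 1/(μ−λ) = 1/(53.31 − 27.8) = 1/25.51 = 0.03920 hr

Final: 0.03920 hr


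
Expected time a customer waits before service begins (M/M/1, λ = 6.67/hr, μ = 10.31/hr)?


ρ = 6.67/10.31 = 0.6469
Wq = ρ/(μ−λ) = 0.6469/(10.31 − 6.67) = 0.6469/3.64 = 0.1777 hr

Final: 0.1777 hr


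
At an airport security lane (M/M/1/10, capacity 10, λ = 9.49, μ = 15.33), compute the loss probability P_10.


ρ = λ/μ = 9.49/15.33 = 0.6190
P_K = (1−ρ)ρ^K/(1−ρ^(K+1)) = (0.3810·0.008265)/(1 − 0.005116)
= 0.003149/0.994884 = 0.003165

Final: 0.003165


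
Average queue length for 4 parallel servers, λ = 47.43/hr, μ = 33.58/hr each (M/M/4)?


a = λ/μ = 1.4124; ρ = a/4 = 0.3531
P₀ = 0.241782
Lq = P₀·a^c·ρ / (c!·(1−ρ)²) = 0.241782·3.98006·0.3531/(24·0.41846)
= 0.03383

Final: 0.03383


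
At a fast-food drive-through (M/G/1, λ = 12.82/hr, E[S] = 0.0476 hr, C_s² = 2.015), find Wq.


ρ = λ·E[S] = 12.82·0.0476 = 0.6102
E[S²] = E[S]²(1+C_s²) = 0.0476²·(1+2.015) = 0.006831
Wq = λ·E[S²]/(2(1−ρ)) = 12.82·0.006831/(2·0.3898) = 0.11234 hr

Final: 0.11234 hr


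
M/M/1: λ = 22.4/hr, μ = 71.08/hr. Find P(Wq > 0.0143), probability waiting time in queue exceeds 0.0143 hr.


ρ = 22.4/71.08 = 0.3151
P(Wq > t) = ρ·e^{−(μ−λ)t} = 0.3151·e^{−0.6961}
= 0.3151·0.498514 = 0.157101

Final: 0.157101


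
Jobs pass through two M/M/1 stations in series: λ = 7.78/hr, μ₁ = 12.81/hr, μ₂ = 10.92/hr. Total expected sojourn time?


Each node sees arrival rate λ = 7.78/hr (tandem ⇒ throughput preserved).
W₁ = 1/(μ₁−λ) = 1/(12.81−7.78) = 0.19881 hr
W₂ = 1/(μ₂−λ) = 1/(10.92−7.78) = 0.31847 hr
W_total = W₁ + W₂ = 0.19881 + 0.31847 = 0.51728 hr

Final: 0.51728 hr


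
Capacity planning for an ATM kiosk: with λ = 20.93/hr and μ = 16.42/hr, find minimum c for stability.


Stability requires cμ > λ ⇔ c > λ/μ.
λ/μ = 20.93/16.42 = 1.2747
Minimum integer c = ⌊1.2747⌋ + 1 = 2
Check: 2·16.42 = 32.84 > 20.93, while 1·16.42 = 16.42 ≤ 20.93

Final: 2 servers


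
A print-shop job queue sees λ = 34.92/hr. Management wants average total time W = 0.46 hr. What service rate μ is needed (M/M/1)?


W = 1/(μ−λ) ⇒ μ − λ = 1/W = 1/0.46 = 2.1739
μ = λ + 1/W = 34.92 + 2.1739 = 37.0939 per hr

Final: 37.0939 /hr


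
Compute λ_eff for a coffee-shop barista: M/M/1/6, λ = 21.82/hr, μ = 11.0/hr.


ρ = 1.9836; P_K = (1−ρ)ρ^6/(1−ρ^7) = 0.500013
λ_eff = λ(1 − P_K) = 21.82·(1 − 0.500013) = 21.82·0.499987 = 10.9097 /hr

Final: 10.9097 /hr


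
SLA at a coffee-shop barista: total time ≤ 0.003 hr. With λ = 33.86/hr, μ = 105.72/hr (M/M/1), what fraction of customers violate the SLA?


W ~ Exponential(μ−λ) for M/M/1.
μ − λ = 105.72 − 33.86 = 71.8600
P(W > t) = e^{−(μ−λ)t} = e^{−0.2156} = 0.806074

Final: 0.806074


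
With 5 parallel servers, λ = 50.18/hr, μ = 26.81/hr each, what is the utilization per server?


ρ = λ/(cμ) = 50.18/(5·26.81) = 50.18/134.05 = 0.3743

Final: 0.3743


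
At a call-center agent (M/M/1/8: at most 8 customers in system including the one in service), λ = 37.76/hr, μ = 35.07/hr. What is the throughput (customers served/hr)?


ρ = 1.0767; P_K = (1−ρ)ρ^8/(1−ρ^9) = 0.146644
λ_eff = λ(1 − P_K) = 37.76·(1 − 0.146644) = 37.76·0.853356 = 32.2227 /hr

Final: 32.2227 /hr


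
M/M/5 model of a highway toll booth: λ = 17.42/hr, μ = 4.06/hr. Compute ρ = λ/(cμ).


ρ = λ/(cμ) = 17.42/(5·4.06) = 17.42/20.30 = 0.8581

Final: 0.8581


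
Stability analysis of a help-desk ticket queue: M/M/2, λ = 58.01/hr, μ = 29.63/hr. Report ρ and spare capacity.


Total capacity cμ = 2·29.63 = 59.26/hr
ρ = λ/(cμ) = 58.01/59.26 = 0.9789
Stable ⇔ ρ < 1: YES
Spare capacity = cμ − λ = 59.26 − 58.01 = 1.25/hr

Final: ρ = 0.9789; stable; margin = 1.25/hr


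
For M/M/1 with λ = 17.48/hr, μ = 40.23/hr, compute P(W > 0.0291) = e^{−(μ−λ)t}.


W ~ Exponential(μ−λ) for M/M/1.
μ − λ = 40.23 − 17.48 = 22.7500
P(W > t) = e^{−(μ−λ)t} = e^{−0.6620} = 0.515806

Final: 0.515806


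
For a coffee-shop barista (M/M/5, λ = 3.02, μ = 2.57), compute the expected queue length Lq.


a = λ/μ = 1.1751; ρ = a/5 = 0.2350
P₀ = 0.308659
Lq = P₀·a^c·ρ / (c!·(1−ρ)²) = 0.308659·2.24062·0.2350/(120·0.58520)
= 0.002315

Final: 0.002315


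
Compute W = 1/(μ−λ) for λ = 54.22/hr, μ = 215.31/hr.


W = 1/(μ−λ) = 1/(215.31 − 54.22) = 1/161.09 = 0.006208 hr

Final: 0.006208 hr


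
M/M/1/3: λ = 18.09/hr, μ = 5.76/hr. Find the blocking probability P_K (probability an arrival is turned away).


ρ = λ/μ = 18.09/5.76 = 3.1406
P_K = (1−ρ)ρ^K/(1−ρ^(K+1)) = (-2.1406·30.977634)/(1 − 97.289133)
= -66.311499/-96.289133 = 0.688671

Final: 0.688671


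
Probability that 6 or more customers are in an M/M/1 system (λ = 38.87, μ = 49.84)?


ρ = 38.87/49.84 = 0.7799
P(N ≥ n) = ρ^n = 0.7799^6 = 0.225019

Final: 0.225019


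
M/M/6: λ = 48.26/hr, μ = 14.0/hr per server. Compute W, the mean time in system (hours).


a = 3.4471; ρ = 0.5745; P₀ = 0.030645
Lq = P₀·a^c·ρ/(c!(1−ρ)²) = 0.22664
Wq = Lq/λ = 0.22664/48.26 = 0.004696 hr
W = Wq + 1/μ = 0.004696 + 0.07143 = 0.07612 hr

Final: 0.07612 hr


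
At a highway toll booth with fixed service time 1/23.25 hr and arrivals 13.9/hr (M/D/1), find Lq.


ρ = 13.9/23.25 = 0.5978
M/D/1: Lq = ρ²/(2(1−ρ)) = 0.3574/(2·0.4022) = 0.44439

Final: 0.44439


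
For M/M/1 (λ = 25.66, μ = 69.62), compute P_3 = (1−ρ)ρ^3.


ρ = 25.66/69.62 = 0.3686
P_n = (1−ρ)·ρ^n = (1 − 0.3686)·0.3686^3 = 0.6314·0.050069 = 0.031615

Final: 0.031615


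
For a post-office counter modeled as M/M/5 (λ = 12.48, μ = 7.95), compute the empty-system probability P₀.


a = λ/μ = 12.48/7.95 = 1.5698; ρ = a/c = 0.3140
Σ_{k=0}^{4} a^k/k! (terms k=0..4) = 1.00000 + 1.56981 + 1.23215 + 0.64475 + 0.25303 = 4.69975
Tail: a^5/(5!(1−ρ)) = 9.53317/(120·0.6860) = 0.11580
P₀ = 1/(4.69975 + 0.11580) = 1/4.81555 = 0.207661

Final: 0.207661


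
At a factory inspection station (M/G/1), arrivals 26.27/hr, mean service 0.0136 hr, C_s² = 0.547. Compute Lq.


ρ = λ·E[S] = 26.27·0.0136 = 0.3573
Lq = ρ²(1+C_s²)/(2(1−ρ)) = 0.1276·(1+0.547)/(2·0.6427)
= 0.1276·1.5470/1.2855 = 0.15361

Final: 0.15361


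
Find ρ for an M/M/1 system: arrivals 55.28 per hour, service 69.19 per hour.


ρ = λ/μ = 55.28/69.19 = 0.7990

Final: 0.7990


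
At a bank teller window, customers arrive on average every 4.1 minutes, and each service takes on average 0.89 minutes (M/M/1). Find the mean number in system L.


λ = 60/4.1 = 14.6341 /hr
μ = 60/0.89 = 67.4157 /hr
ρ = λ/μ = 14.6341/67.4157 = 0.2171
L = ρ/(1−ρ) = 0.2171/0.7829 = 0.2773

Final: 0.2773


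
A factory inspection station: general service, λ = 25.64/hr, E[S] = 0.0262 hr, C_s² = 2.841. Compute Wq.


ρ = λ·E[S] = 25.64·0.0262 = 0.6718
E[S²] = E[S]²(1+C_s²) = 0.0262²·(1+2.841) = 0.002637
Wq = λ·E[S²]/(2(1−ρ)) = 25.64·0.002637/(2·0.3282) = 0.10298 hr

Final: 0.10298 hr


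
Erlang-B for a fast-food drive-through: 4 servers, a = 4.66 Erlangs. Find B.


B(c,a) = (a^c/c!) / Σ_{k=0}^{c} a^k/k!
a^4/4! = 19.648637
Σ terms (k=0..4): 1.00000 + 4.66000 + 10.85780 + 16.86578 + 19.64864 = 53.032219
B = 19.648637/53.032219 = 0.370504

Final: 0.370504


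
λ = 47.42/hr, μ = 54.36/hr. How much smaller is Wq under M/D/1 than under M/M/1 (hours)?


ρ = 47.42/54.36 = 0.8723
Wq(M/M/1) = ρ/(μ−λ) = 0.8723/6.94 = 0.12570 hr
Wq(M/D/1) = ρ/(2(μ−λ)) = 0.06285 hr
Savings = 0.12570 − 0.06285 = 0.06285 hr

Final: 0.06285 hr


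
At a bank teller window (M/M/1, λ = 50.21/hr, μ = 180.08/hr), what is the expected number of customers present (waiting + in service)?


ρ = λ/μ = 50.21/180.08 = 0.2788
L = ρ/(1−ρ) = 0.2788/(1 − 0.2788) = 0.2788/0.7212 = 0.3866

Final: 0.3866


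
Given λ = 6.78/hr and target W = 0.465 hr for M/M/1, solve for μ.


W = 1/(μ−λ) ⇒ μ − λ = 1/W = 1/0.465 = 2.1505
μ = λ + 1/W = 6.78 + 2.1505 = 8.9305 per hr

Final: 8.9305 /hr


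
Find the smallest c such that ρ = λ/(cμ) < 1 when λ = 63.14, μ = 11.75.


Stability requires cμ > λ ⇔ c > λ/μ.
λ/μ = 63.14/11.75 = 5.3736
Minimum integer c = ⌊5.3736⌋ + 1 = 6
Check: 6·11.75 = 70.50 > 63.14, while 5·11.75 = 58.75 ≤ 63.14

Final: 6 servers


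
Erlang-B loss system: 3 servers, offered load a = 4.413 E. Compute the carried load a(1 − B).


B(3,4.413) = 0.485975 (Erlang-B)
Carried load = a(1 − B) = 4.413·(1 − 0.485975) = 4.413·0.514025 = 2.2684 E

Final: 2.2684 Erlangs


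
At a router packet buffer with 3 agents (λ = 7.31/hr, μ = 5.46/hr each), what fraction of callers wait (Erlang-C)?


a = λ/μ = 1.3388; ρ = a/3 = 0.4463
P₀ = 0.252693 (from M/M/c formula)
C(c,a) = [a^c/(c!(1−ρ))]·P₀ = [2.39980/(6·0.5537)]·0.252693
= 0.72232·0.252693 = 0.182525

Final: 0.182525


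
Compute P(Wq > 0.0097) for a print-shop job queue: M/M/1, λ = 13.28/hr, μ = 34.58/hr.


ρ = 13.28/34.58 = 0.3840
P(Wq > t) = ρ·e^{−(μ−λ)t} = 0.3840·e^{−0.2066}
= 0.3840·0.813337 = 0.312351

Final: 0.312351


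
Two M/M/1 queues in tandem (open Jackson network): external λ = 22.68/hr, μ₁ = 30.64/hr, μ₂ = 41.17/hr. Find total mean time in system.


Each node sees arrival rate λ = 22.68/hr (tandem ⇒ throughput preserved).
W₁ = 1/(μ₁−λ) = 1/(30.64−22.68) = 0.12563 hr
W₂ = 1/(μ₂−λ) = 1/(41.17−22.68) = 0.05408 hr
W_total = W₁ + W₂ = 0.12563 + 0.05408 = 0.17971 hr

Final: 0.17971 hr


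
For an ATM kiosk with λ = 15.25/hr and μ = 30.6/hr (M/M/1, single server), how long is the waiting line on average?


ρ = 15.25/30.6 = 0.4984
Lq = ρ²/(1−ρ) = 0.2484/0.5016 = 0.4951

Final: 0.4951


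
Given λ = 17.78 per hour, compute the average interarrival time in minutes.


Mean interarrival time = 1/λ = 1/17.78 hour = 0.05624 hour
In minutes: 0.05624 × 60 = 3.3746 min

Final: 3.3746 min


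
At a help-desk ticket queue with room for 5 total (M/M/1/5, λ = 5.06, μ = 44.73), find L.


ρ = 5.06/44.73 = 0.1131
L = ρ[1 − (K+1)ρ^K + Kρ^(K+1)] / [(1−ρ)(1−ρ^(K+1))]
Numerator: 0.1131·(1 − 6·0.00001852 + 5·0.000002096) = 0.113112
Denominator: (0.8869)·(0.999998) = 0.886875
L = 0.113112/0.886875 = 0.1275

Final: 0.1275


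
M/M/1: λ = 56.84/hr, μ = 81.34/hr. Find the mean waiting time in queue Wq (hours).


ρ = 56.84/81.34 = 0.6988
Wq = ρ/(μ−λ) = 0.6988/(81.34 − 56.84) = 0.6988/24.50 = 0.02852 hr

Final: 0.02852 hr


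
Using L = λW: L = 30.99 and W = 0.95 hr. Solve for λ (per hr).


λ = L/W = 30.99/0.95 = 32.6211 /hr

Final: 32.6211 /hr


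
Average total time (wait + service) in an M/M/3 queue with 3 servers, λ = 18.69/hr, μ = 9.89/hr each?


a = 1.8898; ρ = 0.6299; P₀ = 0.129619
Lq = P₀·a^c·ρ/(c!(1−ρ)²) = 0.67062
Wq = Lq/λ = 0.67062/18.69 = 0.03588 hr
W = Wq + 1/μ = 0.03588 + 0.10111 = 0.13699 hr

Final: 0.13699 hr


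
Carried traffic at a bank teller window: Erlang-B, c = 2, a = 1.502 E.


B(2,1.502) = 0.310744 (Erlang-B)
Carried load = a(1 − B) = 1.502·(1 − 0.310744) = 1.502·0.689256 = 1.0353 E

Final: 1.0353 Erlangs


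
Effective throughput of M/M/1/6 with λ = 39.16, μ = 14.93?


ρ = 2.6229; P_K = (1−ρ)ρ^6/(1−ρ^7) = 0.619469
λ_eff = λ(1 − P_K) = 39.16·(1 − 0.619469) = 39.16·0.380531 = 14.9016 /hr

Final: 14.9016 /hr


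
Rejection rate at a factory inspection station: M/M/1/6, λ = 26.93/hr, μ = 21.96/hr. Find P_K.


ρ = λ/μ = 26.93/21.96 = 1.2263
P_K = (1−ρ)ρ^K/(1−ρ^(K+1)) = (-0.2263·3.401137)/(1 − 4.170884)
= -0.769747/-3.170884 = 0.242755

Final: 0.242755


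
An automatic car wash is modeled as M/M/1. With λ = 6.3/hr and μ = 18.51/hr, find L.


ρ = λ/μ = 6.3/18.51 = 0.3404
L = ρ/(1−ρ) = 0.3404/(1 − 0.3404) = 0.3404/0.6596 = 0.5160

Final: 0.5160


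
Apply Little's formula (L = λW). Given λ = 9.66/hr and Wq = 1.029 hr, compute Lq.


Lq = λWq = 9.66·1.029 = 9.9401

Final: 9.9401


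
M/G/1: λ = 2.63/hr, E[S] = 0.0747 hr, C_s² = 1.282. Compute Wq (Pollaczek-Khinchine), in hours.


ρ = λ·E[S] = 2.63·0.0747 = 0.1965
E[S²] = E[S]²(1+C_s²) = 0.0747²·(1+1.282) = 0.012734
Wq = λ·E[S²]/(2(1−ρ)) = 2.63·0.012734/(2·0.8035) = 0.02084 hr

Final: 0.02084 hr


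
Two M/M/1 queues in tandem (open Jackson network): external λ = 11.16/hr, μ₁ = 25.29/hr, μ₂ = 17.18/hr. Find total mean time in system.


Each node sees arrival rate λ = 11.16/hr (tandem ⇒ throughput preserved).
W₁ = 1/(μ₁−λ) = 1/(25.29−11.16) = 0.07077 hr
W₂ = 1/(μ₂−λ) = 1/(17.18−11.16) = 0.16611 hr
W_total = W₁ + W₂ = 0.07077 + 0.16611 = 0.23688 hr

Final: 0.23688 hr


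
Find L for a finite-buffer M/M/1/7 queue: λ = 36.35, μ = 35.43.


ρ = 36.35/35.43 = 1.0260
L = ρ[1 − (K+1)ρ^K + Kρ^(K+1)] / [(1−ρ)(1−ρ^(K+1))]
Numerator: 1.0260·(1 − 8·1.196555 + 7·1.227626) = 0.021482
Denominator: (-0.02597)·(-0.227626) = 0.005911
L = 0.021482/0.005911 = 3.6345

Final: 3.6345


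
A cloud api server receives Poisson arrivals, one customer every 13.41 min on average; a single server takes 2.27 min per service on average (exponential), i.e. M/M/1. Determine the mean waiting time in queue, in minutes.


λ = 60/13.41 = 4.4743 /hr
μ = 60/2.27 = 26.4317 /hr
ρ = λ/μ = 4.4743/26.4317 = 0.1693
Wq = ρ/(μ−λ) = 0.1693/(26.4317−4.4743) = 0.007709 hr
In minutes: 0.007709·60 = 0.4626 min

Final: 0.4626 min


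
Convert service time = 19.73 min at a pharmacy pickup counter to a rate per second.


μ = 1/(service time) in consistent units.
1 second = 0.0166667 min, so μ = 0.0166667/19.73 = 0.0008447 per second

Final: 0.0008447 /sec


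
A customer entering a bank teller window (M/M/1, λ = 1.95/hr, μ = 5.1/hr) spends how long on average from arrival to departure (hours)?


W = 1/(μ−λ) = 1/(5.1 − 1.95) = 1/3.15 = 0.3175 hr

Final: 0.3175 hr


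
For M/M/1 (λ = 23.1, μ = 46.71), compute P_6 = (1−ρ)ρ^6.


ρ = 23.1/46.71 = 0.4945
P_n = (1−ρ)·ρ^n = (1 − 0.4945)·0.4945^6 = 0.5055·0.014629 = 0.007394

Final: 0.007394


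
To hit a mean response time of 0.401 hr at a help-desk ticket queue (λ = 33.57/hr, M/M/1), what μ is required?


W = 1/(μ−λ) ⇒ μ − λ = 1/W = 1/0.401 = 2.4938
μ = λ + 1/W = 33.57 + 2.4938 = 36.0638 per hr

Final: 36.0638 /hr


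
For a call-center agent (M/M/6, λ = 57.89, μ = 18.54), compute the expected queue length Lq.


a = λ/μ = 3.1224; ρ = a/6 = 0.5204
P₀ = 0.043124
Lq = P₀·a^c·ρ / (c!·(1−ρ)²) = 0.043124·926.75069·0.5204/(720·0.23001)
= 0.12559

Final: 0.12559


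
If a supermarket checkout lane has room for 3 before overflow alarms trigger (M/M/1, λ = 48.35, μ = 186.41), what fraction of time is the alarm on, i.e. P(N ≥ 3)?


ρ = 48.35/186.41 = 0.2594
P(N ≥ n) = ρ^n = 0.2594^3 = 0.017449

Final: 0.017449


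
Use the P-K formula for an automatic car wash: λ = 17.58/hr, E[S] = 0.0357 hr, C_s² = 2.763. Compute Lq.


ρ = λ·E[S] = 17.58·0.0357 = 0.6276
Lq = ρ²(1+C_s²)/(2(1−ρ)) = 0.3939·(1+2.763)/(2·0.3724)
= 0.3939·3.7630/0.7448 = 1.99010

Final: 1.99010


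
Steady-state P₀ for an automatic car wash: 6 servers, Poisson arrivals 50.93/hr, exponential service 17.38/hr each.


a = λ/μ = 50.93/17.38 = 2.9304; ρ = a/c = 0.4884
Σ_{k=0}^{5} a^k/k! (terms k=0..5) = 1.00000 + 2.93038 + 4.29356 + 4.19392 + 3.07245 + 1.80069 = 17.29100
Tail: a^6/(6!(1−ρ)) = 633.20367/(720·0.5116) = 1.71901
P₀ = 1/(17.29100 + 1.71901) = 1/19.01001 = 0.052604

Final: 0.052604


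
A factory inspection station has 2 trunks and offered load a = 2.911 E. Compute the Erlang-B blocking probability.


B(c,a) = (a^c/c!) / Σ_{k=0}^{c} a^k/k!
a^2/2! = 4.236961
Σ terms (k=0..2): 1.00000 + 2.91100 + 4.23696 = 8.147960
B = 4.236961/8.147960 = 0.520003

Final: 0.520003


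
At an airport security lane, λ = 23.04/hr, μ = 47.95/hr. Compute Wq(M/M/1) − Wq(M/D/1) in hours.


ρ = 23.04/47.95 = 0.4805
Wq(M/M/1) = ρ/(μ−λ) = 0.4805/24.91 = 0.01929 hr
Wq(M/D/1) = ρ/(2(μ−λ)) = 0.009645 hr
Savings = 0.01929 − 0.009645 = 0.009645 hr

Final: 0.009645 hr


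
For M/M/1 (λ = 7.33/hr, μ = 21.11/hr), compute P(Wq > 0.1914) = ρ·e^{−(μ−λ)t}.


ρ = 7.33/21.11 = 0.3472
P(Wq > t) = ρ·e^{−(μ−λ)t} = 0.3472·e^{−2.6375}
= 0.3472·0.071540 = 0.024841

Final: 0.024841


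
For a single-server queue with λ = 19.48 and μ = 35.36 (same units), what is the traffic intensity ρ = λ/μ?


ρ = λ/μ = 19.48/35.36 = 0.5509

Final: 0.5509


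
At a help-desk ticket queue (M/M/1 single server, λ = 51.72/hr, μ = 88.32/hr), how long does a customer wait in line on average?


ρ = 51.72/88.32 = 0.5856
Wq = ρ/(μ−λ) = 0.5856/(88.32 − 51.72) = 0.5856/36.60 = 0.01600 hr

Final: 0.01600 hr


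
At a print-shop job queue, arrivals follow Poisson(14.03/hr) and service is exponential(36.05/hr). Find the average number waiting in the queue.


ρ = 14.03/36.05 = 0.3892
Lq = ρ²/(1−ρ) = 0.1515/0.6108 = 0.2480

Final: 0.2480


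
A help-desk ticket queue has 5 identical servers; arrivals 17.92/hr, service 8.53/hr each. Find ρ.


ρ = λ/(cμ) = 17.92/(5·8.53) = 17.92/42.65 = 0.4202

Final: 0.4202


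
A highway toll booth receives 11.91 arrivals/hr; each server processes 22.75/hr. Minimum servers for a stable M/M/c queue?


Stability requires cμ > λ ⇔ c > λ/μ.
λ/μ = 11.91/22.75 = 0.5235
Minimum integer c = ⌊0.5235⌋ + 1 = 1
Check: 1·22.75 = 22.75 > 11.91, while 0·22.75 = 0.00 ≤ 11.91

Final: 1 servers


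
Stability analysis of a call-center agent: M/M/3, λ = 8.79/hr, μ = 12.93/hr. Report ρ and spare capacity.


Total capacity cμ = 3·12.93 = 38.79/hr
ρ = λ/(cμ) = 8.79/38.79 = 0.2266
Stable ⇔ ρ < 1: YES
Spare capacity = cμ − λ = 38.79 − 8.79 = 30.00/hr

Final: ρ = 0.2266; stable; margin = 30.00/hr


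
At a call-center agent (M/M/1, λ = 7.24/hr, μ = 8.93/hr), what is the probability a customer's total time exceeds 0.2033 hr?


W ~ Exponential(μ−λ) for M/M/1.
μ − λ = 8.93 − 7.24 = 1.6900
P(W > t) = e^{−(μ−λ)t} = e^{−0.3436} = 0.709229

Final: 0.709229


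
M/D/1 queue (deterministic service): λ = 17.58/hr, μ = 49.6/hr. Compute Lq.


ρ = 17.58/49.6 = 0.3544
M/D/1: Lq = ρ²/(2(1−ρ)) = 0.1256/(2·0.6456) = 0.09730

Final: 0.09730


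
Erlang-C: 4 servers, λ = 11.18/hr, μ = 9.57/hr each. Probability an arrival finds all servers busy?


a = λ/μ = 1.1682; ρ = a/4 = 0.2921
P₀ = 0.309984 (from M/M/c formula)
C(c,a) = [a^c/(c!(1−ρ))]·P₀ = [1.86260/(24·0.7079)]·0.309984
= 0.10963·0.309984 = 0.033982

Final: 0.033982


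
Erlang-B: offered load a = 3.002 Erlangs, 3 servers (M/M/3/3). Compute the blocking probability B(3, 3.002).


B(c,a) = (a^c/c!) / Σ_{k=0}^{c} a^k/k!
a^3/3! = 4.509006
Σ terms (k=0..3): 1.00000 + 3.00200 + 4.50600 + 4.50901 = 13.017008
B = 4.509006/13.017008 = 0.346393

Final: 0.346393


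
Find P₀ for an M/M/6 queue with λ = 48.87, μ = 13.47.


a = λ/μ = 48.87/13.47 = 3.6281; ρ = a/c = 0.6047
Σ_{k=0}^{5} a^k/k! (terms k=0..5) = 1.00000 + 3.62806 + 6.58142 + 7.95927 + 7.21918 + 5.23833 = 31.62625
Tail: a^6/(6!(1−ρ)) = 2280.59653/(720·0.3953) = 8.01242
P₀ = 1/(31.62625 + 8.01242) = 1/39.63867 = 0.025228

Final: 0.025228


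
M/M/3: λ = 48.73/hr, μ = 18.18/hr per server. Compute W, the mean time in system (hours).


a = 2.6804; ρ = 0.8935; P₀ = 0.026736
Lq = P₀·a^c·ρ/(c!(1−ρ)²) = 6.75640
Wq = Lq/λ = 6.75640/48.73 = 0.13865 hr
W = Wq + 1/μ = 0.13865 + 0.05501 = 0.19366 hr

Final: 0.19366 hr


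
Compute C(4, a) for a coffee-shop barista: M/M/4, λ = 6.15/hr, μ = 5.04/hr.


a = λ/μ = 1.2202; ρ = a/4 = 0.3051
P₀ = 0.294076 (from M/M/c formula)
C(c,a) = [a^c/(c!(1−ρ))]·P₀ = [2.21706/(24·0.6949)]·0.294076
= 0.13293·0.294076 = 0.039091

Final: 0.039091


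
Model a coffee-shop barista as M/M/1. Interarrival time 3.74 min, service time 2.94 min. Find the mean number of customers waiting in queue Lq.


λ = 60/3.74 = 16.0428 /hr
μ = 60/2.94 = 20.4082 /hr
ρ = λ/μ = 16.0428/20.4082 = 0.7861
Lq = ρ²/(1−ρ) = 0.6179/0.2139 = 2.8889

Final: 2.8889


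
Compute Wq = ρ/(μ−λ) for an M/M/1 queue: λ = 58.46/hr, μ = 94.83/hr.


ρ = 58.46/94.83 = 0.6165
Wq = ρ/(μ−λ) = 0.6165/(94.83 − 58.46) = 0.6165/36.37 = 0.01695 hr

Final: 0.01695 hr


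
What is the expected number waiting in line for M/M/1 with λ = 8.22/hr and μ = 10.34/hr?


ρ = 8.22/10.34 = 0.7950
Lq = ρ²/(1−ρ) = 0.6320/0.2050 = 3.0824

Final: 3.0824


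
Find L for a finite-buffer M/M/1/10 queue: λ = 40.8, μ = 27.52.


ρ = 40.8/27.52 = 1.4826
L = ρ[1 − (K+1)ρ^K + Kρ^(K+1)] / [(1−ρ)(1−ρ^(K+1))]
Numerator: 1.4826·(1 − 11·51.299996 + 10·76.055227) = 292.438021
Denominator: (-0.4826)·(-75.055227) = 36.218511
L = 292.438021/36.218511 = 8.0743

Final: 8.0743


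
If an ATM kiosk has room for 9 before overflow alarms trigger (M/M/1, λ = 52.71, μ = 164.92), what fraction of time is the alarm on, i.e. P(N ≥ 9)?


ρ = 52.71/164.92 = 0.3196
P(N ≥ n) = ρ^n = 0.3196^9 = 0.00003480

Final: 0.00003480


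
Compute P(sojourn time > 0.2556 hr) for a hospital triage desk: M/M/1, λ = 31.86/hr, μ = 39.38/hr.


W ~ Exponential(μ−λ) for M/M/1.
μ − λ = 39.38 − 31.86 = 7.5200
P(W > t) = e^{−(μ−λ)t} = e^{−1.9221} = 0.146298

Final: 0.146298


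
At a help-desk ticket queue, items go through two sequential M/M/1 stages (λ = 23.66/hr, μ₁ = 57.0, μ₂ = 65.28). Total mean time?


Each node sees arrival rate λ = 23.66/hr (tandem ⇒ throughput preserved).
W₁ = 1/(μ₁−λ) = 1/(57.0−23.66) = 0.02999 hr
W₂ = 1/(μ₂−λ) = 1/(65.28−23.66) = 0.02403 hr
W_total = W₁ + W₂ = 0.02999 + 0.02403 = 0.05402 hr

Final: 0.05402 hr


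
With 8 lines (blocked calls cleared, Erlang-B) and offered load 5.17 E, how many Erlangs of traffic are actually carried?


B(8,5.17) = 0.078199 (Erlang-B)
Carried load = a(1 − B) = 5.17·(1 − 0.078199) = 5.17·0.921801 = 4.7657 E

Final: 4.7657 Erlangs


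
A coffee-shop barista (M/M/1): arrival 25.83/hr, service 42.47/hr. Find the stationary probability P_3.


ρ = 25.83/42.47 = 0.6082
P_n = (1−ρ)·ρ^n = (1 − 0.6082)·0.6082^3 = 0.3918·0.224971 = 0.088145

Final: 0.088145
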